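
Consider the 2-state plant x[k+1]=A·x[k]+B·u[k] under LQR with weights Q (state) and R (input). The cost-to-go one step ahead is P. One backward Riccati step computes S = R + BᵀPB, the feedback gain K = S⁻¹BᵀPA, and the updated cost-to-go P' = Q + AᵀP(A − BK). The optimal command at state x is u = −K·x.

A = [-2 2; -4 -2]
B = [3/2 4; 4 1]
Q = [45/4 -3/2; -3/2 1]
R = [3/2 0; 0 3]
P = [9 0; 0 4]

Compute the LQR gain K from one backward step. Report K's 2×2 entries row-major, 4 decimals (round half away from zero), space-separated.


-0.9419 -0.6505 -0.1461 0.7254

BᵀP = [13.5000 16.0000; 36.0000 4.0000]
S = R + BᵀPB = [3/2 0; 0 3] + [84.2500 70.0000; 70.0000 148.0000] = [85.7500 70.0000; 70.0000 151.0000]
BᵀPA = [-91.0000 -5.0000; -88.0000 64.0000]
K = S⁻¹·BᵀPA = [-0.9419 -0.6505; -0.1461 0.7254]
A−BK = [-0.0026 0.0742; -0.0861 -0.1236]
AᵀP(A−BK) = [1.4247 0.6419; 0.6419 2.3237]
P' = Q + AᵀP(A−BK) = [12.6747 -0.8581; -0.8581 3.3237]
tr(P') = 15.9984


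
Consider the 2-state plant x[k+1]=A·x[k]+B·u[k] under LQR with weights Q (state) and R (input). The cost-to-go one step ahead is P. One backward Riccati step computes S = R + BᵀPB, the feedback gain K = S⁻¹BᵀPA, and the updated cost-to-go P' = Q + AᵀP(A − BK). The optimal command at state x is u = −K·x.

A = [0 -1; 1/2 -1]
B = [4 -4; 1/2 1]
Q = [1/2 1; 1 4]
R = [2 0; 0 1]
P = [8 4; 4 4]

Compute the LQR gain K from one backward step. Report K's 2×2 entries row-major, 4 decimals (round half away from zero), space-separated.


BᵀP = [34.0000 18.0000; -28.0000 -12.0000]
S = R + BᵀPB = [2 0; 0 1] + [145.0000 -118.0000; -118.0000 100.0000] = [147.0000 -118.0000; -118.0000 101.0000]
BᵀPA = [9.0000 -52.0000; -6.0000 40.0000]
K = S⁻¹·BᵀPA = [0.2178 -0.5764; 0.1950 -0.2774]
A−BK = [-0.0910 0.1961; 0.1961 -0.4345]
AᵀP(A−BK) = [0.2102 -0.4767; -0.4767 1.1224]
P' = Q + AᵀP(A−BK) = [0.7102 0.5233; 0.5233 5.1224]
tr(P') = 5.8326

0.2178 -0.5764 0.1950 -0.2774


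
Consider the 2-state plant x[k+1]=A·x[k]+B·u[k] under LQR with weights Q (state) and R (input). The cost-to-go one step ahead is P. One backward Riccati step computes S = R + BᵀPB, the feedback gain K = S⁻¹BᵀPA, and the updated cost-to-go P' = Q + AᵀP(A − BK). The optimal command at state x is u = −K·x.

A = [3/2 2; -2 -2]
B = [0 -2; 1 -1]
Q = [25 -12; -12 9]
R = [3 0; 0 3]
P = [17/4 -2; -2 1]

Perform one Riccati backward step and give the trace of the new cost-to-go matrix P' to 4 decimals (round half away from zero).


BᵀP = [-2.0000 1.0000; -6.5000 3.0000]
S = R + BᵀPB = [3 0; 0 3] + [1.0000 3.0000; 3.0000 10.0000] = [4.0000 3.0000; 3.0000 13.0000]
BᵀPA = [-5.0000 -6.0000; -15.7500 -19.0000]
K = S⁻¹·BᵀPA = [-0.4128 -0.4884; -1.1163 -1.3488]
A−BK = [-0.7326 -0.6977; -2.7035 -2.8605]
AᵀP(A−BK) = [5.9172 7.0640; 7.0640 8.4419]
P' = Q + AᵀP(A−BK) = [30.9172 -4.9360; -4.9360 17.4419]
tr(P') = 48.3590

48.3590


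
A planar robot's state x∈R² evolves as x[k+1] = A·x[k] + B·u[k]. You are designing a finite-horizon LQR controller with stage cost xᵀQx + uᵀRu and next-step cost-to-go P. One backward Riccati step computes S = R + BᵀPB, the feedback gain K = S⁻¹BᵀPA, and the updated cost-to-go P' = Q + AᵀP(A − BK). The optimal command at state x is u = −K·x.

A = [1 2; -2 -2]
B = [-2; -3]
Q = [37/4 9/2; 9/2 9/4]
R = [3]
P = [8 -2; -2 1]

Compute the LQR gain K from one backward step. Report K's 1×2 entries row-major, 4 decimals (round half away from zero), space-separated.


BᵀP = [-10.0000 1.0000]
S = R + BᵀPB = [3] + [17.0000] = [20.0000]
BᵀPA = [-12.0000 -22.0000]
K = S⁻¹·BᵀPA = [-0.6000 -1.1000]
A−BK = [-0.2000 -0.2000; -3.8000 -5.3000]
AᵀP(A−BK) = [12.8000 18.8000; 18.8000 27.8000]
P' = Q + AᵀP(A−BK) = [22.0500 23.3000; 23.3000 30.0500]
tr(P') = 52.1000

-0.6000 -1.1000


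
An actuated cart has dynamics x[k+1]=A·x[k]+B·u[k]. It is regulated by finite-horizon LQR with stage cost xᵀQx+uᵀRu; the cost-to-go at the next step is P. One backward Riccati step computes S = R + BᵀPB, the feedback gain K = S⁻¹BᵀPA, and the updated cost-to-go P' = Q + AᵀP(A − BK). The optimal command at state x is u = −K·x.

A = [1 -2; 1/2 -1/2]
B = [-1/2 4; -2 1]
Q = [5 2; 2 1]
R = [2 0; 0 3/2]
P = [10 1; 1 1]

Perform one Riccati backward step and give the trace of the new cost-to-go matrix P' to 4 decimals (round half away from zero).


BᵀP = [-7.0000 -2.5000; 41.0000 5.0000]
S = R + BᵀPB = [2 0; 0 3/2] + [8.5000 -30.5000; -30.5000 169.0000] = [10.5000 -30.5000; -30.5000 170.5000]
BᵀPA = [-8.2500 15.2500; 43.5000 -84.5000]
K = S⁻¹·BᵀPA = [-0.0929 0.0266; 0.2385 -0.4908]
A−BK = [-0.0005 -0.0233; 0.0757 0.0440]
AᵀP(A−BK) = [0.1082 -0.1789; -0.1789 0.3681]
P' = Q + AᵀP(A−BK) = [5.1082 1.8211; 1.8211 1.3681]
tr(P') = 6.4764

6.4764


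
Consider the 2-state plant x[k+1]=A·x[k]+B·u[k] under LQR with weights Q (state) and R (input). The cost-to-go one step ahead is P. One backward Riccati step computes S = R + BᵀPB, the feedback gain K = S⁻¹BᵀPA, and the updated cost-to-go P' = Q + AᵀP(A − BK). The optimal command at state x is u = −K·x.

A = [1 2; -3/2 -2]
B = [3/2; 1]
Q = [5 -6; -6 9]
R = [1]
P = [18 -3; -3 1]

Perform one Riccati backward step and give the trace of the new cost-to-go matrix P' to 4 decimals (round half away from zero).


27.4123

BᵀP = [24.0000 -3.5000]
S = R + BᵀPB = [1] + [32.5000] = [33.5000]
BᵀPA = [29.2500 55.0000]
K = S⁻¹·BᵀPA = [0.8731 1.6418]
A−BK = [-0.3097 -0.4627; -2.3731 -3.6418]
AᵀP(A−BK) = [3.7108 5.9776; 5.9776 9.7015]
P' = Q + AᵀP(A−BK) = [8.7108 -0.0224; -0.0224 18.7015]
tr(P') = 27.4123


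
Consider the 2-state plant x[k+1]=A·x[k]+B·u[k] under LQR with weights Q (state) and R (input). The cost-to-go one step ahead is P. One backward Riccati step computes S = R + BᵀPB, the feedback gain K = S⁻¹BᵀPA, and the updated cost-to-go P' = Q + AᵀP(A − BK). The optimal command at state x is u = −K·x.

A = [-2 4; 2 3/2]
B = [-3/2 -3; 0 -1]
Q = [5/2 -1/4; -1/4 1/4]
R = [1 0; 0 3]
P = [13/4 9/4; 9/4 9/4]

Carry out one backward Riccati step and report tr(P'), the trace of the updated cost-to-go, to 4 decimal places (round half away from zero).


BᵀP = [-4.8750 -3.3750; -12.0000 -9.0000]
S = R + BᵀPB = [1 0; 0 3] + [7.3125 18.0000; 18.0000 45.0000] = [8.3125 18.0000; 18.0000 48.0000]
BᵀPA = [3.0000 -24.5625; 6.0000 -61.5000]
K = S⁻¹·BᵀPA = [0.4800 -0.9600; -0.0550 -0.9213]
A−BK = [-1.4450 -0.2038; 1.9450 0.5788]
AᵀP(A−BK) = [2.8900 0.4075; 0.4075 3.8256]
P' = Q + AᵀP(A−BK) = [5.3900 0.1575; 0.1575 4.0756]
tr(P') = 9.4656

9.4656


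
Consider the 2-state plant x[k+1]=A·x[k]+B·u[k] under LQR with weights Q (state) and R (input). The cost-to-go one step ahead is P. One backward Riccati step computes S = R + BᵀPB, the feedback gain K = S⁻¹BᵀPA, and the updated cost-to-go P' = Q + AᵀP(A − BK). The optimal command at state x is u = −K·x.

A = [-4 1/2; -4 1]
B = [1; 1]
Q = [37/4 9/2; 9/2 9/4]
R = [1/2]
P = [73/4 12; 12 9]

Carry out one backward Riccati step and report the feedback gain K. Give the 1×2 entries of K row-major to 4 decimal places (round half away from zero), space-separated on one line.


-3.9614 0.6981

BᵀP = [30.2500 21.0000]
S = R + BᵀPB = [1/2] + [51.2500] = [51.7500]
BᵀPA = [-205.0000 36.1250]
K = S⁻¹·BᵀPA = [-3.9614 0.6981]
A−BK = [-0.0386 -0.1981; -0.0386 0.3019]
AᵀP(A−BK) = [7.9227 -1.3961; -1.3961 0.3448]
P' = Q + AᵀP(A−BK) = [17.1727 3.1039; 3.1039 2.5948]
tr(P') = 19.7675


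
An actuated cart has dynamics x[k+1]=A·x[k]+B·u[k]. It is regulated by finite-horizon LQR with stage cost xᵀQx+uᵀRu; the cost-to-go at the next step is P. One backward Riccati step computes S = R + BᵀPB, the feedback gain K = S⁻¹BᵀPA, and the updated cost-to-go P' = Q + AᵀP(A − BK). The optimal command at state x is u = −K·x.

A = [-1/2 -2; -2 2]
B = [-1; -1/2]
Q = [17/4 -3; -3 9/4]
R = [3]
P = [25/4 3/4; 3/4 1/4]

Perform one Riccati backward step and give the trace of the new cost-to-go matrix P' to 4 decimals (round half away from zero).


14.8727

BᵀP = [-6.6250 -0.8750]
S = R + BᵀPB = [3] + [7.0625] = [10.0625]
BᵀPA = [5.0625 11.5000]
K = S⁻¹·BᵀPA = [0.5031 1.1429]
A−BK = [0.0031 -0.8571; -1.7484 2.5714]
AᵀP(A−BK) = [1.5155 1.7143; 1.7143 6.8571]
P' = Q + AᵀP(A−BK) = [5.7655 -1.2857; -1.2857 9.1071]
tr(P') = 14.8727


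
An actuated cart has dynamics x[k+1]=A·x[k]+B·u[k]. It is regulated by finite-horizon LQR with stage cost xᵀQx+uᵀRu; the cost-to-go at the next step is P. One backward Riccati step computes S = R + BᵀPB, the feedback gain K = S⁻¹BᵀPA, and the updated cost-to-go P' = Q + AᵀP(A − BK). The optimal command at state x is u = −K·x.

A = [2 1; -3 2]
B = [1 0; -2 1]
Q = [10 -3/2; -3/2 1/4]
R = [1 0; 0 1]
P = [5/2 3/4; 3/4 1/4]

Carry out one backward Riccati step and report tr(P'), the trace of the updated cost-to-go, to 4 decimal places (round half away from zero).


BᵀP = [1.0000 0.2500; 0.7500 0.2500]
S = R + BᵀPB = [1 0; 0 1] + [0.5000 0.2500; 0.2500 0.2500] = [1.5000 0.2500; 0.2500 1.2500]
BᵀPA = [1.2500 1.5000; 0.7500 1.2500]
K = S⁻¹·BᵀPA = [0.7586 0.8621; 0.4483 0.8276]
A−BK = [1.2414 0.1379; -1.9310 2.8966]
AᵀP(A−BK) = [1.9655 2.5517; 2.5517 4.1724]
P' = Q + AᵀP(A−BK) = [11.9655 1.0517; 1.0517 4.4224]
tr(P') = 16.3879

16.3879


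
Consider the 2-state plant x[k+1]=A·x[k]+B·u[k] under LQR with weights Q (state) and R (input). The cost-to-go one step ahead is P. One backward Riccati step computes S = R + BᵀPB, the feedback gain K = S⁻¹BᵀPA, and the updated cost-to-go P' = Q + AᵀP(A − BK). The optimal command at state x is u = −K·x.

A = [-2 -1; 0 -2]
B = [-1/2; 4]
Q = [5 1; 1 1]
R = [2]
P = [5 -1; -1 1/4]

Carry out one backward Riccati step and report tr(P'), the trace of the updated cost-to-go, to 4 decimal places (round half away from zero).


11.8889

BᵀP = [-6.5000 1.5000]
S = R + BᵀPB = [2] + [9.2500] = [11.2500]
BᵀPA = [13.0000 3.5000]
K = S⁻¹·BᵀPA = [1.1556 0.3111]
A−BK = [-1.4222 -0.8444; -4.6222 -3.2444]
AᵀP(A−BK) = [4.9778 1.9556; 1.9556 0.9111]
P' = Q + AᵀP(A−BK) = [9.9778 2.9556; 2.9556 1.9111]
tr(P') = 11.8889


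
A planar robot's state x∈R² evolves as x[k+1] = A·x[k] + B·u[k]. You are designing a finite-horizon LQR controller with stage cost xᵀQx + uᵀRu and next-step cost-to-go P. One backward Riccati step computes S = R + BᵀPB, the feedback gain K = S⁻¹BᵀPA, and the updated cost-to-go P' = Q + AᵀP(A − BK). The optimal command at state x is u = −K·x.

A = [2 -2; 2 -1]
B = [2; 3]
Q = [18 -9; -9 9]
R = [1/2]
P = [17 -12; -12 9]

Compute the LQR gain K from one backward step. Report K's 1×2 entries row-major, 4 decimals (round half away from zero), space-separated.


BᵀP = [-2.0000 3.0000]
S = R + BᵀPB = [1/2] + [5.0000] = [5.5000]
BᵀPA = [2.0000 1.0000]
K = S⁻¹·BᵀPA = [0.3636 0.1818]
A−BK = [1.2727 -2.3636; 0.9091 -1.5455]
AᵀP(A−BK) = [7.2727 -14.3636; -14.3636 28.8182]
P' = Q + AᵀP(A−BK) = [25.2727 -23.3636; -23.3636 37.8182]
tr(P') = 63.0909

0.3636 0.1818


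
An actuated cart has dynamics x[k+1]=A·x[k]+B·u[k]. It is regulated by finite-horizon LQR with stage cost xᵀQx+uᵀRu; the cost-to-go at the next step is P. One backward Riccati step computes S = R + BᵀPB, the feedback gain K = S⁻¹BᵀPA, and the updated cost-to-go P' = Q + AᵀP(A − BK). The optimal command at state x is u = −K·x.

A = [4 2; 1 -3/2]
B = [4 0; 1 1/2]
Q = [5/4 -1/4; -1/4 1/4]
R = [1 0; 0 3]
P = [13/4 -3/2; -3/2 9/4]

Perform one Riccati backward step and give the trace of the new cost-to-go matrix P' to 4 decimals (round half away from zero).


9.5050

BᵀP = [11.5000 -3.7500; -0.7500 1.1250]
S = R + BᵀPB = [1 0; 0 3] + [42.2500 -1.8750; -1.8750 0.5625] = [43.2500 -1.8750; -1.8750 3.5625]
BᵀPA = [42.2500 28.6250; -1.8750 -3.1875]
K = S⁻¹·BᵀPA = [0.9763 0.6376; -0.0125 -0.5592]
A−BK = [0.0946 -0.5504; 0.0299 -1.8580]
AᵀP(A−BK) = [0.9763 0.6376; 0.6376 7.0286]
P' = Q + AᵀP(A−BK) = [2.2263 0.3876; 0.3876 7.2786]
tr(P') = 9.5050


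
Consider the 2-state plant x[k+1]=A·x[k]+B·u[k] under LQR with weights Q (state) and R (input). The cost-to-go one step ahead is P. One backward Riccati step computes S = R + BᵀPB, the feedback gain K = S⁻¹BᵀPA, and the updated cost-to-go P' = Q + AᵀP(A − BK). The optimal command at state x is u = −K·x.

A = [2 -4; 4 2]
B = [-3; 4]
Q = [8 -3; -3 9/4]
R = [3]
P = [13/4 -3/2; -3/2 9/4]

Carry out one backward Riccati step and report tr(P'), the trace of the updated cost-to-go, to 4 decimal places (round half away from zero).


37.6960

BᵀP = [-15.7500 13.5000]
S = R + BᵀPB = [3] + [101.2500] = [104.2500]
BᵀPA = [22.5000 90.0000]
K = S⁻¹·BᵀPA = [0.2158 0.8633]
A−BK = [2.6475 -1.4101; 3.1367 -1.4532]
AᵀP(A−BK) = [20.1439 -9.4245; -9.4245 7.3022]
P' = Q + AᵀP(A−BK) = [28.1439 -12.4245; -12.4245 9.5522]
tr(P') = 37.6960


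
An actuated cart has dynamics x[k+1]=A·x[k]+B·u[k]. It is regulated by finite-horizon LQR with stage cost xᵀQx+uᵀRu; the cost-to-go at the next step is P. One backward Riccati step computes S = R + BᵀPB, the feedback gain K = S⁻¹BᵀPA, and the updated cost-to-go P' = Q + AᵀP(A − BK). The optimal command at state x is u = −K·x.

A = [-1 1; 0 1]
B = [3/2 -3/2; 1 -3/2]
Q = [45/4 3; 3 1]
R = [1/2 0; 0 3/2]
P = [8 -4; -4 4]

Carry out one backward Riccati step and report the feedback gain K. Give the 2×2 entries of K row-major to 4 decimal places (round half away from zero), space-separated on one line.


-1.0256 0.3077 -0.3077 -0.3077

BᵀP = [8.0000 -2.0000; -6.0000 0.0000]
S = R + BᵀPB = [1/2 0; 0 3/2] + [10.0000 -9.0000; -9.0000 9.0000] = [10.5000 -9.0000; -9.0000 10.5000]
BᵀPA = [-8.0000 6.0000; 6.0000 -6.0000]
K = S⁻¹·BᵀPA = [-1.0256 0.3077; -0.3077 -0.3077]
A−BK = [0.0769 0.0769; 0.5641 0.2308]
AᵀP(A−BK) = [1.6410 0.3077; 0.3077 0.3077]
P' = Q + AᵀP(A−BK) = [12.8910 3.3077; 3.3077 1.3077]
tr(P') = 14.1987


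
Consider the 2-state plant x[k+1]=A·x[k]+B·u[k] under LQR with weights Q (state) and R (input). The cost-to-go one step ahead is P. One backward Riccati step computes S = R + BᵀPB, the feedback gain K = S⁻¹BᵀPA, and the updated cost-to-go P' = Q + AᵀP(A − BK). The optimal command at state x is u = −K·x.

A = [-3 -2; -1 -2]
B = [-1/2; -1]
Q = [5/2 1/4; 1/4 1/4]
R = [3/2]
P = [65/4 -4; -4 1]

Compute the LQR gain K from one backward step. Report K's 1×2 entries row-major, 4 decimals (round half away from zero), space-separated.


4.4390 2.4390

BᵀP = [-4.1250 1.0000]
S = R + BᵀPB = [3/2] + [1.0625] = [2.5625]
BᵀPA = [11.3750 6.2500]
K = S⁻¹·BᵀPA = [4.4390 2.4390]
A−BK = [-0.7805 -0.7805; 3.4390 0.4390]
AᵀP(A−BK) = [72.7561 39.7561; 39.7561 21.7561]
P' = Q + AᵀP(A−BK) = [75.2561 40.0061; 40.0061 22.0061]
tr(P') = 97.2622


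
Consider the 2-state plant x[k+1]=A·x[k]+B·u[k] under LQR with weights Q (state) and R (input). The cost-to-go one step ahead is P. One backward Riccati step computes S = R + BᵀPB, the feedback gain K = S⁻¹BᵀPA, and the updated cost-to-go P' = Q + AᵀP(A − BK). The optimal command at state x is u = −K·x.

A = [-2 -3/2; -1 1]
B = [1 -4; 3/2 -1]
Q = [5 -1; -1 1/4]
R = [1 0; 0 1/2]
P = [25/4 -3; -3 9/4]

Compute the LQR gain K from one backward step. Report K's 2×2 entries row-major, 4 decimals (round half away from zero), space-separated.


-0.2546 0.6688 0.4111 0.6055

BᵀP = [1.7500 0.3750; -22.0000 9.7500]
S = R + BᵀPB = [1 0; 0 1/2] + [2.3125 -7.3750; -7.3750 78.2500] = [3.3125 -7.3750; -7.3750 78.7500]
BᵀPA = [-3.8750 -2.2500; 34.2500 42.7500]
K = S⁻¹·BᵀPA = [-0.2546 0.6688; 0.4111 0.6055]
A−BK = [-0.1011 0.2531; -0.2071 0.6022]
AᵀP(A−BK) = [0.1840 -0.1464; -0.1464 0.9325]
P' = Q + AᵀP(A−BK) = [5.1840 -1.1464; -1.1464 1.1825]
tr(P') = 6.3666


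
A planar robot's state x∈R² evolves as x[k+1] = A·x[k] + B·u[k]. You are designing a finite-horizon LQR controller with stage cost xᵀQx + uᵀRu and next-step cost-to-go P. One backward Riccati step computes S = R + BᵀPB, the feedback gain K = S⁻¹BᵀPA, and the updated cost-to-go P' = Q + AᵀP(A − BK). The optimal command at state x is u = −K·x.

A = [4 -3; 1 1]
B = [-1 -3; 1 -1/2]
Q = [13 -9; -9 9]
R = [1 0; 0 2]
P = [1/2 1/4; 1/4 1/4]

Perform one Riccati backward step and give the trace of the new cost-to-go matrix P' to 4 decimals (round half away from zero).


BᵀP = [-0.2500 0.0000; -1.6250 -0.8750]
S = R + BᵀPB = [1 0; 0 2] + [0.2500 0.7500; 0.7500 5.3125] = [1.2500 0.7500; 0.7500 7.3125]
BᵀPA = [-1.0000 0.7500; -7.3750 4.0000]
K = S⁻¹·BᵀPA = [-0.2077 0.2896; -0.9872 0.5173]
A−BK = [0.8306 -1.1585; 0.7140 0.9690]
AᵀP(A−BK) = [2.7614 -1.3953; -1.3953 0.9636]
P' = Q + AᵀP(A−BK) = [15.7614 -10.3953; -10.3953 9.9636]
tr(P') = 25.7250

25.7250


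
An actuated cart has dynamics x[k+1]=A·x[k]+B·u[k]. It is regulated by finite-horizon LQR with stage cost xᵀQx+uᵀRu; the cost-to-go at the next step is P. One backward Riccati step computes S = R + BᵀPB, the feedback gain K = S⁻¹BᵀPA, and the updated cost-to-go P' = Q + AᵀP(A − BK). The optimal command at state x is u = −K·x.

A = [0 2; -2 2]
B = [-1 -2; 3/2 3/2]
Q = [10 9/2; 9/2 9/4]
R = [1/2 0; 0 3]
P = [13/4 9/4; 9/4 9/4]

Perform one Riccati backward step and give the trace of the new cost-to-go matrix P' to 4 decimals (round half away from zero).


37.5525

BᵀP = [0.1250 1.1250; -3.1250 -1.1250]
S = R + BᵀPB = [1/2 0; 0 3] + [1.5625 1.4375; 1.4375 4.5625] = [2.0625 1.4375; 1.4375 7.5625]
BᵀPA = [-2.2500 2.5000; 2.2500 -8.5000]
K = S⁻¹·BᵀPA = [-1.4965 2.3002; 0.5820 -1.5612]
A−BK = [-0.3326 1.1778; -0.6282 0.8915]
AᵀP(A−BK) = [4.3233 -9.3118; -9.3118 20.9792]
P' = Q + AᵀP(A−BK) = [14.3233 -4.8118; -4.8118 23.2292]
tr(P') = 37.5525


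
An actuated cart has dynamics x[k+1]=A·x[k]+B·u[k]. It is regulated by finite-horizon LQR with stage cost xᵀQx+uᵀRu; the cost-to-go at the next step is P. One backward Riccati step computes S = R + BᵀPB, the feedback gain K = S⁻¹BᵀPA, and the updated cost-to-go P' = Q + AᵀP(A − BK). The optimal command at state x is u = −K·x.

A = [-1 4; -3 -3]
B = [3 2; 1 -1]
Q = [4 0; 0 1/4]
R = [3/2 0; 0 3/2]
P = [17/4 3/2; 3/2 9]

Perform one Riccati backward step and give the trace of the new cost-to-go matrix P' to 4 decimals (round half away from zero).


BᵀP = [14.2500 13.5000; 7.0000 -6.0000]
S = R + BᵀPB = [3/2 0; 0 3/2] + [56.2500 15.0000; 15.0000 20.0000] = [57.7500 15.0000; 15.0000 21.5000]
BᵀPA = [-54.7500 16.5000; 11.0000 46.0000]
K = S⁻¹·BᵀPA = [-1.3202 -0.3298; 1.4327 2.3696]
A−BK = [0.0952 0.2501; -0.2471 -0.3006]
AᵀP(A−BK) = [6.2108 6.3796; 6.3796 9.4393]
P' = Q + AᵀP(A−BK) = [10.2108 6.3796; 6.3796 9.6893]
tr(P') = 19.9001

19.9001


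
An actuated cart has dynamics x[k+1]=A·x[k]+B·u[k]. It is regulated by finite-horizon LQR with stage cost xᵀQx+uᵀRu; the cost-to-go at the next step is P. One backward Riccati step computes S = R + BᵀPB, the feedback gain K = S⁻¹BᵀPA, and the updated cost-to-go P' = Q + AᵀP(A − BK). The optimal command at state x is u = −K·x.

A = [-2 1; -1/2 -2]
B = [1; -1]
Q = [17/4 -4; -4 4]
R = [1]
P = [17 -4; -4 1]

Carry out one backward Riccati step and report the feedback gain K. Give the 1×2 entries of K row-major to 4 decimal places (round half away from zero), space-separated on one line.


-1.4630 1.1481

BᵀP = [21.0000 -5.0000]
S = R + BᵀPB = [1] + [26.0000] = [27.0000]
BᵀPA = [-39.5000 31.0000]
K = S⁻¹·BᵀPA = [-1.4630 1.1481]
A−BK = [-0.5370 -0.1481; -1.9630 -0.8519]
AᵀP(A−BK) = [2.4630 -1.6481; -1.6481 1.4074]
P' = Q + AᵀP(A−BK) = [6.7130 -5.6481; -5.6481 5.4074]
tr(P') = 12.1204


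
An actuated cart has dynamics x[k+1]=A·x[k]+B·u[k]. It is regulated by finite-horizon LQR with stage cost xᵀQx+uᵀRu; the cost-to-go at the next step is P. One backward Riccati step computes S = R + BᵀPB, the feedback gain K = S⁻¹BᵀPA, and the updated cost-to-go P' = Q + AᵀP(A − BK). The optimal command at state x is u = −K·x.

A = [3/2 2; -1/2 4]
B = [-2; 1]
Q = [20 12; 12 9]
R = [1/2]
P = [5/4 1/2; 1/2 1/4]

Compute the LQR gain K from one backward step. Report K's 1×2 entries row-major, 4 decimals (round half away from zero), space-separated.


BᵀP = [-2.0000 -0.7500]
S = R + BᵀPB = [1/2] + [3.2500] = [3.7500]
BᵀPA = [-2.6250 -7.0000]
K = S⁻¹·BᵀPA = [-0.7000 -1.8667]
A−BK = [0.1000 -1.7333; 0.2000 5.8667]
AᵀP(A−BK) = [0.2875 0.8500; 0.8500 3.9333]
P' = Q + AᵀP(A−BK) = [20.2875 12.8500; 12.8500 12.9333]
tr(P') = 33.2208

-0.7000 -1.8667


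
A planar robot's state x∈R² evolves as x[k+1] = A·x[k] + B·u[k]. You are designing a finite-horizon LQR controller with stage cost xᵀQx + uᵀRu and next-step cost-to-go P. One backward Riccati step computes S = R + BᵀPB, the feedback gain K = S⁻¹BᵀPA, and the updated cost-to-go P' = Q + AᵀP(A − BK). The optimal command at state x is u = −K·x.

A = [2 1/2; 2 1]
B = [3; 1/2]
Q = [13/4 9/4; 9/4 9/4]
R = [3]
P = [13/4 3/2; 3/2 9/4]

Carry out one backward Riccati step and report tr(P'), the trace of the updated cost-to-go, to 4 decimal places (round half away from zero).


13.0185

BᵀP = [10.5000 5.6250]
S = R + BᵀPB = [3] + [34.3125] = [37.3125]
BᵀPA = [32.2500 10.8750]
K = S⁻¹·BᵀPA = [0.8643 0.2915]
A−BK = [-0.5930 -0.3744; 1.5678 0.8543]
AᵀP(A−BK) = [6.1256 2.8505; 2.8505 1.3929]
P' = Q + AᵀP(A−BK) = [9.3756 5.1005; 5.1005 3.6429]
tr(P') = 13.0185


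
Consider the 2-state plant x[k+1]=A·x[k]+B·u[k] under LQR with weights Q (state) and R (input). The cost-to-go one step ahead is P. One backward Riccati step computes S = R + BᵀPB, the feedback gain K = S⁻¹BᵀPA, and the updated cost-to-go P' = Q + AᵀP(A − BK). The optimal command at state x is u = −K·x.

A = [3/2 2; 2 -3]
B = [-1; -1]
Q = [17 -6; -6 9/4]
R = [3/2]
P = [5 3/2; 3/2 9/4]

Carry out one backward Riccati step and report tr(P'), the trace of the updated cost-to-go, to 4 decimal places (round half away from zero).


45.1649

BᵀP = [-6.5000 -3.7500]
S = R + BᵀPB = [3/2] + [10.2500] = [11.7500]
BᵀPA = [-17.2500 -1.7500]
K = S⁻¹·BᵀPA = [-1.4681 -0.1489]
A−BK = [0.0319 1.8511; 0.5319 -3.1489]
AᵀP(A−BK) = [3.9255 -1.8191; -1.8191 21.9894]
P' = Q + AᵀP(A−BK) = [20.9255 -7.8191; -7.8191 24.2394]
tr(P') = 45.1649


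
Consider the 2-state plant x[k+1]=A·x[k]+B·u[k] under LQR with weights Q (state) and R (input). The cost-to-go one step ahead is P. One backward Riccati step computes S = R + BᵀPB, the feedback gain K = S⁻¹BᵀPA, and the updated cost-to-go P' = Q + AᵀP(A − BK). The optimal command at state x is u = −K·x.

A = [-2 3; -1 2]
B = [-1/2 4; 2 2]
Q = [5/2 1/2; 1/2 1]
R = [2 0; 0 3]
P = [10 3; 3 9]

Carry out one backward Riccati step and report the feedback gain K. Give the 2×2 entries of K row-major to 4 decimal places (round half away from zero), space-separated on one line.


BᵀP = [1.0000 16.5000; 46.0000 30.0000]
S = R + BᵀPB = [2 0; 0 3] + [32.5000 37.0000; 37.0000 244.0000] = [34.5000 37.0000; 37.0000 247.0000]
BᵀPA = [-18.5000 36.0000; -122.0000 198.0000]
K = S⁻¹·BᵀPA = [-0.0078 0.2189; -0.4928 0.7688]
A−BK = [-0.0328 0.0342; 0.0010 0.0245]
AᵀP(A−BK) = [0.7391 -1.1532; -1.1532 1.8912]
P' = Q + AᵀP(A−BK) = [3.2391 -0.6532; -0.6532 2.8912]
tr(P') = 6.1304

-0.0078 0.2189 -0.4928 0.7688


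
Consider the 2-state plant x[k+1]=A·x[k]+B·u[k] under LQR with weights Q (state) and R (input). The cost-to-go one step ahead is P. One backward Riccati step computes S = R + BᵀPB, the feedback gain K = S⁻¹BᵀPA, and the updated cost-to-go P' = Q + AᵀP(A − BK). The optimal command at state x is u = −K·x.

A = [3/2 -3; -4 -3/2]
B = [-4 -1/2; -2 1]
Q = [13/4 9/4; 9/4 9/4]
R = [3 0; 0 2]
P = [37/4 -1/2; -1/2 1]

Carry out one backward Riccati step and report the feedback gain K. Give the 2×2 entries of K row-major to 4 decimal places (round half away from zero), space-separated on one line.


-0.1612 0.7253 -1.6836 0.0764

BᵀP = [-36.0000 0.0000; -5.1250 1.2500]
S = R + BᵀPB = [3 0; 0 2] + [144.0000 18.0000; 18.0000 3.8125] = [147.0000 18.0000; 18.0000 5.8125]
BᵀPA = [-54.0000 108.0000; -12.6875 13.5000]
K = S⁻¹·BᵀPA = [-0.1612 0.7253; -1.6836 0.0764]
A−BK = [0.0134 -0.0604; -2.6387 -0.1257]
AᵀP(A−BK) = [12.7473 -0.3627; -0.3627 1.6320]
P' = Q + AᵀP(A−BK) = [15.9973 1.8873; 1.8873 3.8820]
tr(P') = 19.8793


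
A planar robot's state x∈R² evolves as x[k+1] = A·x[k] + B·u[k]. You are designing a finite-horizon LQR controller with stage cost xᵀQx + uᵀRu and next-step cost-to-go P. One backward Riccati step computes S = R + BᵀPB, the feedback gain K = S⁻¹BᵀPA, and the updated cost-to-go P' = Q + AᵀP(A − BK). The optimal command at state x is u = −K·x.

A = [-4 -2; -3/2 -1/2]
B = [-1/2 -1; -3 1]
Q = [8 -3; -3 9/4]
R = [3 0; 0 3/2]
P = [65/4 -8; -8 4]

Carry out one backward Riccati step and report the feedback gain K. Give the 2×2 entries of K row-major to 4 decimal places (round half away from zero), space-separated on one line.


BᵀP = [15.8750 -8.0000; -24.2500 12.0000]
S = R + BᵀPB = [3 0; 0 3/2] + [16.0625 -23.8750; -23.8750 36.2500] = [19.0625 -23.8750; -23.8750 37.7500]
BᵀPA = [-51.5000 -27.7500; 79.0000 42.5000]
K = S⁻¹·BᵀPA = [-0.3877 -0.2198; 1.8475 0.9868]
A−BK = [-2.3464 -1.1230; -4.5107 -2.1461]
AᵀP(A−BK) = [7.0798 3.7220; 3.7220 1.9609]
P' = Q + AᵀP(A−BK) = [15.0798 0.7220; 0.7220 4.2109]
tr(P') = 19.2907

-0.3877 -0.2198 1.8475 0.9868


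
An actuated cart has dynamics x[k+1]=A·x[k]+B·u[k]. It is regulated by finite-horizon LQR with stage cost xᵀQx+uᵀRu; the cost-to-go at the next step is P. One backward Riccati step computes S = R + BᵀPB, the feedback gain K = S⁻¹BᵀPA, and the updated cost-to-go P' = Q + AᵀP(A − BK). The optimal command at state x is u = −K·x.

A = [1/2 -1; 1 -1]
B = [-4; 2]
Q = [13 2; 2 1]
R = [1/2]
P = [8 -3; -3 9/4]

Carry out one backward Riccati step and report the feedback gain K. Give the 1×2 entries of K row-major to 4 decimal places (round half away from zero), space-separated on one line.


-0.0135 0.1159

BᵀP = [-38.0000 16.5000]
S = R + BᵀPB = [1/2] + [185.0000] = [185.5000]
BᵀPA = [-2.5000 21.5000]
K = S⁻¹·BᵀPA = [-0.0135 0.1159]
A−BK = [0.4461 -0.5364; 1.0270 -1.2318]
AᵀP(A−BK) = [1.2163 -1.4602; -1.4602 1.7581]
P' = Q + AᵀP(A−BK) = [14.2163 0.5398; 0.5398 2.7581]
tr(P') = 16.9744


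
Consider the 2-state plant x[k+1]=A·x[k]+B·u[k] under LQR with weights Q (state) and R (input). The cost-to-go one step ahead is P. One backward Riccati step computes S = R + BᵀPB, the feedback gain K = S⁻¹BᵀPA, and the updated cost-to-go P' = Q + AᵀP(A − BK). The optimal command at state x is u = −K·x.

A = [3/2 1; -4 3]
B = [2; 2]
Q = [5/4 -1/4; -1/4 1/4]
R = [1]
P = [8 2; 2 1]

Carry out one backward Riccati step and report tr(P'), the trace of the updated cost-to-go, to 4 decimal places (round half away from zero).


BᵀP = [20.0000 6.0000]
S = R + BᵀPB = [1] + [52.0000] = [53.0000]
BᵀPA = [6.0000 38.0000]
K = S⁻¹·BᵀPA = [0.1132 0.7170]
A−BK = [1.2736 -0.4340; -4.2264 1.5660]
AᵀP(A−BK) = [9.3208 -3.3019; -3.3019 1.7547]
P' = Q + AᵀP(A−BK) = [10.5708 -3.5519; -3.5519 2.0047]
tr(P') = 12.5755

12.5755


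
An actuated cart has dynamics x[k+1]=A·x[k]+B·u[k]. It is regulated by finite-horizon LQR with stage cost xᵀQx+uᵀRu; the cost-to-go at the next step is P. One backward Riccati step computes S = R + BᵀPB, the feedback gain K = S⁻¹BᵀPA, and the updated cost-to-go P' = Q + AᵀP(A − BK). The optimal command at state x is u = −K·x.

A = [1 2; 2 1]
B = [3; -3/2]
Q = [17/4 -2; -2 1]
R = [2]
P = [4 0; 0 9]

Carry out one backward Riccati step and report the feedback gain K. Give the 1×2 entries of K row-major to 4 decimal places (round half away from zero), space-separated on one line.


-0.2575 0.1803

BᵀP = [12.0000 -13.5000]
S = R + BᵀPB = [2] + [56.2500] = [58.2500]
BᵀPA = [-15.0000 10.5000]
K = S⁻¹·BᵀPA = [-0.2575 0.1803]
A−BK = [1.7725 1.4592; 1.6137 1.2704]
AᵀP(A−BK) = [36.1373 28.7039; 28.7039 23.1073]
P' = Q + AᵀP(A−BK) = [40.3873 26.7039; 26.7039 24.1073]
tr(P') = 64.4946


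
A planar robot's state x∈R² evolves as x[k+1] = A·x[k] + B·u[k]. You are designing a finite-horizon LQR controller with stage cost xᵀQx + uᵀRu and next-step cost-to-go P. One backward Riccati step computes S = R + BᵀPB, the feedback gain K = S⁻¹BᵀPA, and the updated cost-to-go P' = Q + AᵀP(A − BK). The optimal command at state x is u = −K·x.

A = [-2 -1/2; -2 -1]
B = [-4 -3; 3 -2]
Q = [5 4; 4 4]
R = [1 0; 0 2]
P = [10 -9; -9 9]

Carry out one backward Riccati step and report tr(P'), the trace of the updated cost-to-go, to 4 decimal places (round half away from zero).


10.1761

BᵀP = [-67.0000 63.0000; -12.0000 9.0000]
S = R + BᵀPB = [1 0; 0 2] + [457.0000 75.0000; 75.0000 18.0000] = [458.0000 75.0000; 75.0000 20.0000]
BᵀPA = [8.0000 -29.5000; 6.0000 -3.0000]
K = S⁻¹·BᵀPA = [-0.0820 -0.1033; 0.6076 0.2372]
A−BK = [-0.5052 -0.2014; -0.5386 -0.2158]
AᵀP(A−BK) = [1.0105 0.4028; 0.4028 0.1656]
P' = Q + AᵀP(A−BK) = [6.0105 4.4028; 4.4028 4.1656]
tr(P') = 10.1761


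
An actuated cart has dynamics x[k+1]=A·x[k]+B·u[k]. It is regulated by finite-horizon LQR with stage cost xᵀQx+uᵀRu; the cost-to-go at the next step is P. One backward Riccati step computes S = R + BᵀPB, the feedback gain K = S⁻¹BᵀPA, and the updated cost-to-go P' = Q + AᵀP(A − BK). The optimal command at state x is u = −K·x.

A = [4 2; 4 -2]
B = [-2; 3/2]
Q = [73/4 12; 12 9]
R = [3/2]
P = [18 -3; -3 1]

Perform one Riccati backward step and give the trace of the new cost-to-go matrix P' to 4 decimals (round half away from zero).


51.0900

BᵀP = [-40.5000 7.5000]
S = R + BᵀPB = [3/2] + [92.2500] = [93.7500]
BᵀPA = [-132.0000 -96.0000]
K = S⁻¹·BᵀPA = [-1.4080 -1.0240]
A−BK = [1.1840 -0.0480; 6.1120 -0.4640]
AᵀP(A−BK) = [22.1440 0.8320; 0.8320 1.6960]
P' = Q + AᵀP(A−BK) = [40.3940 12.8320; 12.8320 10.6960]
tr(P') = 51.0900


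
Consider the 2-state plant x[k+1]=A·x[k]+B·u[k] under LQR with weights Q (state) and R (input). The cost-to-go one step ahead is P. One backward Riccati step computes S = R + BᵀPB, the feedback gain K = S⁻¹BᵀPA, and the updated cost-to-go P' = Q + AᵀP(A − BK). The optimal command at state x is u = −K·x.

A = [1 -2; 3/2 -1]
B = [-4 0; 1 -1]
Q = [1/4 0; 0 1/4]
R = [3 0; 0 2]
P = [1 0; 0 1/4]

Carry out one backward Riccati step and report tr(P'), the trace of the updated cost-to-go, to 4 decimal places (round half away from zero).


2.3757

BᵀP = [-4.0000 0.2500; 0.0000 -0.2500]
S = R + BᵀPB = [3 0; 0 2] + [16.2500 -0.2500; -0.2500 0.2500] = [19.2500 -0.2500; -0.2500 2.2500]
BᵀPA = [-3.6250 7.7500; -0.3750 0.2500]
K = S⁻¹·BᵀPA = [-0.1908 0.4046; -0.1879 0.1561]
A−BK = [0.2370 -0.3815; 1.5029 -1.2486]
AᵀP(A−BK) = [0.8006 -0.8497; -0.8497 1.0751]
P' = Q + AᵀP(A−BK) = [1.0506 -0.8497; -0.8497 1.3251]
tr(P') = 2.3757


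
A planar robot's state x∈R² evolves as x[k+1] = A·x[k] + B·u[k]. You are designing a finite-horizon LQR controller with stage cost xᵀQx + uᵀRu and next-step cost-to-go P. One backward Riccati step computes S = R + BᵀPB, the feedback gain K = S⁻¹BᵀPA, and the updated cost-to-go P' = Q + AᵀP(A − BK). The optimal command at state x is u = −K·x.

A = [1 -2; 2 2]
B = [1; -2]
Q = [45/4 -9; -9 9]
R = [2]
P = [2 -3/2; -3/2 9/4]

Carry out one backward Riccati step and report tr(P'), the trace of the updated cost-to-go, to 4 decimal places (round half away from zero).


BᵀP = [5.0000 -6.0000]
S = R + BᵀPB = [2] + [17.0000] = [19.0000]
BᵀPA = [-7.0000 -22.0000]
K = S⁻¹·BᵀPA = [-0.3684 -1.1579]
A−BK = [1.3684 -0.8421; 1.2632 -0.3158]
AᵀP(A−BK) = [2.4211 -0.1053; -0.1053 3.5263]
P' = Q + AᵀP(A−BK) = [13.6711 -9.1053; -9.1053 12.5263]
tr(P') = 26.1974

26.1974


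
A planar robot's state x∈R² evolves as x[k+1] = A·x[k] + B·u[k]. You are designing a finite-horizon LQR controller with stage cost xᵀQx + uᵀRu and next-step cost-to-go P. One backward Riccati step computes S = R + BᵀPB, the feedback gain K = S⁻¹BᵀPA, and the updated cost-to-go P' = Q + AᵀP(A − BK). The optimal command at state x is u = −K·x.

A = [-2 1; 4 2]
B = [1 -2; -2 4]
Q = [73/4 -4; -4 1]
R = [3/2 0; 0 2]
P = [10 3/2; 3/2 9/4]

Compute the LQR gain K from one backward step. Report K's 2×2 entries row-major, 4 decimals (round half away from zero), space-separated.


BᵀP = [7.0000 -3.0000; -14.0000 6.0000]
S = R + BᵀPB = [3/2 0; 0 2] + [13.0000 -26.0000; -26.0000 52.0000] = [14.5000 -26.0000; -26.0000 54.0000]
BᵀPA = [-26.0000 1.0000; 52.0000 -2.0000]
K = S⁻¹·BᵀPA = [-0.4860 0.0187; 0.7290 -0.0280]
A−BK = [-0.0561 0.9252; 0.1121 2.1495]
AᵀP(A−BK) = [1.4579 -0.0561; -0.0561 24.9252]
P' = Q + AᵀP(A−BK) = [19.7079 -4.0561; -4.0561 25.9252]
tr(P') = 45.6332

-0.4860 0.0187 0.7290 -0.0280


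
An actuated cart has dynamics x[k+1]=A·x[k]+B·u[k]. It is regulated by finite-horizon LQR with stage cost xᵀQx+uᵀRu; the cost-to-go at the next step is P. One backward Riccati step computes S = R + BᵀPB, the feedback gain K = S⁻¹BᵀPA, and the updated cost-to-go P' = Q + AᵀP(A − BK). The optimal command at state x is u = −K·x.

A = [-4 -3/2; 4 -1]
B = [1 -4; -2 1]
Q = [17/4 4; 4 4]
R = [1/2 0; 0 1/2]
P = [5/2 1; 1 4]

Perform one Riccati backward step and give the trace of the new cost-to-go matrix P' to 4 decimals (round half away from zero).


BᵀP = [0.5000 -7.0000; -9.0000 0.0000]
S = R + BᵀPB = [1/2 0; 0 1/2] + [14.5000 -9.0000; -9.0000 36.0000] = [15.0000 -9.0000; -9.0000 36.5000]
BᵀPA = [-30.0000 6.2500; 36.0000 13.5000]
K = S⁻¹·BᵀPA = [-1.6527 0.7495; 0.5788 0.5547]
A−BK = [-0.0322 -0.0308; 0.1158 -0.0557]
AᵀP(A−BK) = [1.5820 -0.4839; -0.4839 0.4529]
P' = Q + AᵀP(A−BK) = [5.8320 3.5161; 3.5161 4.4529]
tr(P') = 10.2849

10.2849


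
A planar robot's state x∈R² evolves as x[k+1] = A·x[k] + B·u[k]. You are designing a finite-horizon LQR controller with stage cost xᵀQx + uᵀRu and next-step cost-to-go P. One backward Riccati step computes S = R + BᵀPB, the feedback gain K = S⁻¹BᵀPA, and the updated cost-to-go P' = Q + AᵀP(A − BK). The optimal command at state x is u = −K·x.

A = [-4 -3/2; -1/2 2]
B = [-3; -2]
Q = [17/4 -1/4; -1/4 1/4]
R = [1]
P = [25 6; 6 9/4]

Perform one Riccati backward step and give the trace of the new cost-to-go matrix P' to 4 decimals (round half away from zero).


14.1079

BᵀP = [-87.0000 -22.5000]
S = R + BᵀPB = [1] + [306.0000] = [307.0000]
BᵀPA = [359.2500 85.5000]
K = S⁻¹·BᵀPA = [1.1702 0.2785]
A−BK = [-0.4894 -0.6645; 1.8404 2.5570]
AᵀP(A−BK) = [4.1698 4.1983; 4.1983 5.4381]
P' = Q + AᵀP(A−BK) = [8.4198 3.9483; 3.9483 5.6881]
tr(P') = 14.1079


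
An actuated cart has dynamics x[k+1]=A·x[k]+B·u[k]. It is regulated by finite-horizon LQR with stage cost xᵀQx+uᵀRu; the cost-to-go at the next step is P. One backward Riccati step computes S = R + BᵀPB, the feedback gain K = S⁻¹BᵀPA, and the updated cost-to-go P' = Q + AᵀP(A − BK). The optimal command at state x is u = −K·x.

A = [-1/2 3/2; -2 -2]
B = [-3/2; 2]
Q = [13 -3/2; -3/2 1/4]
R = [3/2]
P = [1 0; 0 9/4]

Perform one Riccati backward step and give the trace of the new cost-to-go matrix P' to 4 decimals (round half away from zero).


BᵀP = [-1.5000 4.5000]
S = R + BᵀPB = [3/2] + [11.2500] = [12.7500]
BᵀPA = [-8.2500 -11.2500]
K = S⁻¹·BᵀPA = [-0.6471 -0.8824]
A−BK = [-1.4706 0.1765; -0.7059 -0.2353]
AᵀP(A−BK) = [3.9118 0.9706; 0.9706 1.3235]
P' = Q + AᵀP(A−BK) = [16.9118 -0.5294; -0.5294 1.5735]
tr(P') = 18.4853

18.4853


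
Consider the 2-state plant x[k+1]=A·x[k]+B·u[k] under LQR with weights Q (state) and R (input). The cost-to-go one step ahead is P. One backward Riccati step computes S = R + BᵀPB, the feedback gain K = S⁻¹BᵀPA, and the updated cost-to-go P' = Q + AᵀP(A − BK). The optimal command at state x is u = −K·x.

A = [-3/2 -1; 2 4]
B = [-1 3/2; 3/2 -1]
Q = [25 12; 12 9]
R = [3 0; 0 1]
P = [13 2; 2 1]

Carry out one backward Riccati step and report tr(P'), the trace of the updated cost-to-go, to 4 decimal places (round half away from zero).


BᵀP = [-10.0000 -0.5000; 17.5000 2.0000]
S = R + BᵀPB = [3 0; 0 1] + [9.2500 -14.5000; -14.5000 24.2500] = [12.2500 -14.5000; -14.5000 25.2500]
BᵀPA = [14.0000 8.0000; -22.2500 -9.5000]
K = S⁻¹·BᵀPA = [0.3117 0.6486; -0.7022 -0.0038]
A−BK = [-0.1350 -0.3457; 0.8303 3.0233]
AᵀP(A−BK) = [1.2625 2.3356; 2.3356 7.7754]
P' = Q + AᵀP(A−BK) = [26.2625 14.3356; 14.3356 16.7754]
tr(P') = 43.0379

43.0379


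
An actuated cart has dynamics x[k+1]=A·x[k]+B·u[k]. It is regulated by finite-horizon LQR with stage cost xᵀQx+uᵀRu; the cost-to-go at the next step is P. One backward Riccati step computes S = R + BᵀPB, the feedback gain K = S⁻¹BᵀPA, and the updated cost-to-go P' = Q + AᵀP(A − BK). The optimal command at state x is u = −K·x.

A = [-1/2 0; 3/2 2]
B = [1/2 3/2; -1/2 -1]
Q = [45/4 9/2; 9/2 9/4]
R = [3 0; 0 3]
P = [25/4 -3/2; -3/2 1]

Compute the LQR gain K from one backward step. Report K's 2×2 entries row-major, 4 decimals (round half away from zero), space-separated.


-0.1744 -0.1388 -0.4025 -0.2446

BᵀP = [3.8750 -1.2500; 10.8750 -3.2500]
S = R + BᵀPB = [3 0; 0 3] + [2.5625 7.0625; 7.0625 19.5625] = [5.5625 7.0625; 7.0625 22.5625]
BᵀPA = [-3.8125 -2.5000; -10.3125 -6.5000]
K = S⁻¹·BᵀPA = [-0.1744 -0.1388; -0.4025 -0.2446]
A−BK = [0.1909 0.4364; 1.0103 1.6860]
AᵀP(A−BK) = [1.2471 1.4479; 1.4479 2.0628]
P' = Q + AᵀP(A−BK) = [12.4971 5.9479; 5.9479 4.3128]
tr(P') = 16.8099


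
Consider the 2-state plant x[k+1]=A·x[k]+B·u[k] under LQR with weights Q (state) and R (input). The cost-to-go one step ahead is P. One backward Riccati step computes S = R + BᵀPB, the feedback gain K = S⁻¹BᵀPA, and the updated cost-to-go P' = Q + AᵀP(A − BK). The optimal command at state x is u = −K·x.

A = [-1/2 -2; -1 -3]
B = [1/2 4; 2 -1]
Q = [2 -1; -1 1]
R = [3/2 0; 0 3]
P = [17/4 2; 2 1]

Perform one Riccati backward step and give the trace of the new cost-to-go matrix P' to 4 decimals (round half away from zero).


5.5474

BᵀP = [6.1250 3.0000; 15.0000 7.0000]
S = R + BᵀPB = [3/2 0; 0 3] + [9.0625 21.5000; 21.5000 53.0000] = [10.5625 21.5000; 21.5000 56.0000]
BᵀPA = [-6.0625 -21.2500; -14.5000 -51.0000]
K = S⁻¹·BᵀPA = [-0.2147 -0.7234; -0.1765 -0.6330]
A−BK = [0.3133 0.8936; -0.7471 -2.1862]
AᵀP(A−BK) = [0.2016 0.6862; 0.6862 2.3457]
P' = Q + AᵀP(A−BK) = [2.2016 -0.3138; -0.3138 3.3457]
tr(P') = 5.5474


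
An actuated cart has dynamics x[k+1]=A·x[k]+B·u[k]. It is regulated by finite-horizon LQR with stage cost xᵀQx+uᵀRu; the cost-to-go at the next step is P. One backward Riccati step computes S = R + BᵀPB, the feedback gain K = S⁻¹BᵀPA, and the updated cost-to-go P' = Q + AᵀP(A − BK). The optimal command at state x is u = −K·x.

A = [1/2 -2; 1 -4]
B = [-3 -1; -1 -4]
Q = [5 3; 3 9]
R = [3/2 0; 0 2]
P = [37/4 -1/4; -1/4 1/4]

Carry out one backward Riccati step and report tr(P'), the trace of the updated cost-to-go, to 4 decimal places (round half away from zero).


15.4326

BᵀP = [-27.5000 0.5000; -8.2500 -0.7500]
S = R + BᵀPB = [3/2 0; 0 2] + [82.0000 25.5000; 25.5000 11.2500] = [83.5000 25.5000; 25.5000 13.2500]
BᵀPA = [-13.2500 53.0000; -4.8750 19.5000]
K = S⁻¹·BᵀPA = [-0.1124 0.4494; -0.1517 0.6067]
A−BK = [0.0112 -0.0449; 0.2809 -1.1236]
AᵀP(A−BK) = [0.0843 -0.3371; -0.3371 1.3483]
P' = Q + AᵀP(A−BK) = [5.0843 2.6629; 2.6629 10.3483]
tr(P') = 15.4326


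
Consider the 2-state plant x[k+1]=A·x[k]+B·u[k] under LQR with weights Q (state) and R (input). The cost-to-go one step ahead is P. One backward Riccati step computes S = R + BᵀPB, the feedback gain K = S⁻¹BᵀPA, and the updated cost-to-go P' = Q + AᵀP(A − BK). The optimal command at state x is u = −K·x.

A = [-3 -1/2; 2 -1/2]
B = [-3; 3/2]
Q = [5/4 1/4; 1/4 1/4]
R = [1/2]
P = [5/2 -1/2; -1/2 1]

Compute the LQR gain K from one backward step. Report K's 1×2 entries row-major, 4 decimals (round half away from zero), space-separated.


1.0336 0.0882

BᵀP = [-8.2500 3.0000]
S = R + BᵀPB = [1/2] + [29.2500] = [29.7500]
BᵀPA = [30.7500 2.6250]
K = S⁻¹·BᵀPA = [1.0336 0.0882]
A−BK = [0.1008 -0.2353; 0.4496 -0.6324]
AᵀP(A−BK) = [0.7164 -0.2132; -0.2132 0.3934]
P' = Q + AᵀP(A−BK) = [1.9664 0.0368; 0.0368 0.6434]
tr(P') = 2.6098
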